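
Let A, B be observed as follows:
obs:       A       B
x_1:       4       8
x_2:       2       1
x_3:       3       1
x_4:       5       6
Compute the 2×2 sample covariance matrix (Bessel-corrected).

Step 1 — column means:
  mean(A) = (4 + 2 + 3 + 5) / 4 = 14/4 = 3.5
  mean(B) = (8 + 1 + 1 + 6) / 4 = 16/4 = 4

Step 2 — sample covariance S[i,j] = (1/(n-1)) · Σ_k (x_{k,i} - mean_i) · (x_{k,j} - mean_j), with n-1 = 3.
  S[A,A] = ((0.5)·(0.5) + (-1.5)·(-1.5) + (-0.5)·(-0.5) + (1.5)·(1.5)) / 3 = 5/3 = 1.6667
  S[A,B] = ((0.5)·(4) + (-1.5)·(-3) + (-0.5)·(-3) + (1.5)·(2)) / 3 = 11/3 = 3.6667
  S[B,B] = ((4)·(4) + (-3)·(-3) + (-3)·(-3) + (2)·(2)) / 3 = 38/3 = 12.6667

S is symmetric (S[j,i] = S[i,j]). Assembling:

S = [[1.6667, 3.6667],
 [3.6667, 12.6667]]


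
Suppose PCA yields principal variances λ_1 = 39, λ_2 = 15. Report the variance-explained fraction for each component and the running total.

Step 1 — total variance = trace(Sigma) = Σ λ_i = 39 + 15 = 54.

Step 2 — fraction explained by component i = λ_i / Σ λ:
  PC1: 39/54 = 0.7222
  PC2: 15/54 = 0.2778

Step 3 — cumulative fraction after k components = (λ_1 + ... + λ_k) / Σ λ:
  k = 1: 39/54 = 0.7222
  k = 2: (39 + 15)/54 = 54/54 = 1

Summary (fraction, with percent):

explained: PC1 0.7222 (72.22%), PC2 0.2778 (27.78%);  cumulative: 0.7222, 1


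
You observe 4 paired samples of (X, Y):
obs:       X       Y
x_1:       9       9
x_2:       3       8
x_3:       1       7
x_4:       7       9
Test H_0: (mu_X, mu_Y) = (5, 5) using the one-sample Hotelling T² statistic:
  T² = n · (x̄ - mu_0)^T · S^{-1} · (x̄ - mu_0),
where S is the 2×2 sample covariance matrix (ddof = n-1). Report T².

Step 1 — sample mean vector:
  mean(X) = (9 + 3 + 1 + 7) / 4 = 20/4 = 5
  mean(Y) = (9 + 8 + 7 + 9) / 4 = 33/4 = 8.25
  x̄ = (5, 8.25),  deviation x̄ - mu_0 = (5, 8.25) - (5, 5) = (0, 3.25).

Step 2 — sample covariance matrix, S[i,j] = (1/(n-1)) · Σ_k (x_{k,i} - mean_i) · (x_{k,j} - mean_j), divisor n-1 = 3:
  S[X,X] = ((4)·(4) + (-2)·(-2) + (-4)·(-4) + (2)·(2)) / 3 = 40/3 = 13.3333
  S[X,Y] = ((4)·(0.75) + (-2)·(-0.25) + (-4)·(-1.25) + (2)·(0.75)) / 3 = 10/3 = 3.3333
  S[Y,Y] = ((0.75)·(0.75) + (-0.25)·(-0.25) + (-1.25)·(-1.25) + (0.75)·(0.75)) / 3 = 2.75/3 = 0.9167
  S = [[13.3333, 3.3333],
 [3.3333, 0.9167]].

Step 3 — invert S. det(S) = 13.3333·0.9167 - (3.3333)² = 1.1111.
  S^{-1} = (1/det) · [[d, -b], [-b, a]] = [[0.825, -3],
 [-3, 12]].

Step 4 — quadratic form (x̄ - mu_0)^T · S^{-1} · (x̄ - mu_0):
  S^{-1} · (x̄ - mu_0) = (-9.75, 39),
  (x̄ - mu_0)^T · [...] = (0)·(-9.75) + (3.25)·(39) = 126.75.

Step 5 — scale by n: T² = 4 · 126.75 = 507.

T² ≈ 507


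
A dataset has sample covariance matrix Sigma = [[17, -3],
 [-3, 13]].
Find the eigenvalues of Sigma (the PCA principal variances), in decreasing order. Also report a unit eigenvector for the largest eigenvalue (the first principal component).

Step 1 — characteristic polynomial of 2×2 Sigma:
  det(Sigma - λI) = λ² - trace · λ + det = 0.
  trace = 17 + 13 = 30, det = 17·13 - (-3)² = 212.
Step 2 — discriminant:
  Δ = trace² - 4·det = 900 - 848 = 52.
Step 3 — eigenvalues:
  λ = (trace ± √Δ)/2 = (30 ± 7.2111)/2,
  λ_1 = 18.6056,  λ_2 = 11.3944.

Step 4 — unit eigenvector for λ_1: solve (Sigma - λ_1 I)v = 0. First row:
  (17 - 18.6056)·v_x + (-3)·v_y = 0, i.e. (-1.6056)·v_x + (-3)·v_y = 0,
  so v ∝ (b, λ_1 - a) = (-3, 1.6056); multiply by -1 so the first entry is positive: u = (3, -1.6056).
  ||u|| = √((3)² + (-1.6056)²) = √(11.5778) ≈ 3.4026,
  v_1 = u/||u|| ≈ (0.8817, -0.4719) (||v_1|| = 1).

λ_1 = 18.6056,  λ_2 = 11.3944;  v_1 ≈ (0.8817, -0.4719)


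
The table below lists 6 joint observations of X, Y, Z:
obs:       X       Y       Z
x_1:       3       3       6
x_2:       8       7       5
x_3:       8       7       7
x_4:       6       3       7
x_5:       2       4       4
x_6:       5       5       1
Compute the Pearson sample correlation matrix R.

Step 1 — column means:
  mean(X) = (3 + 8 + 8 + 6 + 2 + 5) / 6 = 32/6 = 5.3333
  mean(Y) = (3 + 7 + 7 + 3 + 4 + 5) / 6 = 29/6 = 4.8333
  mean(Z) = (6 + 5 + 7 + 7 + 4 + 1) / 6 = 30/6 = 5

Step 2 — sample variances and covariances s[i,j] = (1/(n-1)) · Σ_k (x_{k,i} - mean_i) · (x_{k,j} - mean_j), with n-1 = 5:
  s[X,X] = ((-2.3333)·(-2.3333) + (2.6667)·(2.6667) + (2.6667)·(2.6667) + (0.6667)·(0.6667) + (-3.3333)·(-3.3333) + (-0.3333)·(-0.3333)) / 5 = 31.3333/5 = 6.2667
  s[X,Y] = ((-2.3333)·(-1.8333) + (2.6667)·(2.1667) + (2.6667)·(2.1667) + (0.6667)·(-1.8333) + (-3.3333)·(-0.8333) + (-0.3333)·(0.1667)) / 5 = 17.3333/5 = 3.4667
  s[X,Z] = ((-2.3333)·(1) + (2.6667)·(0) + (2.6667)·(2) + (0.6667)·(2) + (-3.3333)·(-1) + (-0.3333)·(-4)) / 5 = 9/5 = 1.8
  s[Y,Y] = ((-1.8333)·(-1.8333) + (2.1667)·(2.1667) + (2.1667)·(2.1667) + (-1.8333)·(-1.8333) + (-0.8333)·(-0.8333) + (0.1667)·(0.1667)) / 5 = 16.8333/5 = 3.3667
  s[Y,Z] = ((-1.8333)·(1) + (2.1667)·(0) + (2.1667)·(2) + (-1.8333)·(2) + (-0.8333)·(-1) + (0.1667)·(-4)) / 5 = -1/5 = -0.2
  s[Z,Z] = ((1)·(1) + (0)·(0) + (2)·(2) + (2)·(2) + (-1)·(-1) + (-4)·(-4)) / 5 = 26/5 = 5.2
  Sample standard deviations s_i = √(s[i,i]):
  s(X) = √(6.2667) = 2.5033
  s(Y) = √(3.3667) = 1.8348
  s(Z) = √(5.2) = 2.2804

Step 3 — r_{ij} = s_{ij} / (s_i · s_j):
  r[X,X] = 1 (diagonal).
  r[X,Y] = 3.4667 / (2.5033 · 1.8348) = 3.4667 / 4.5932 = 0.7547
  r[X,Z] = 1.8 / (2.5033 · 2.2804) = 1.8 / 5.7085 = 0.3153
  r[Y,Y] = 1 (diagonal).
  r[Y,Z] = -0.2 / (1.8348 · 2.2804) = -0.2 / 4.1841 = -0.0478
  r[Z,Z] = 1 (diagonal).

R is symmetric with unit diagonal. Assembling:

R = [[1, 0.7547, 0.3153],
 [0.7547, 1, -0.0478],
 [0.3153, -0.0478, 1]]


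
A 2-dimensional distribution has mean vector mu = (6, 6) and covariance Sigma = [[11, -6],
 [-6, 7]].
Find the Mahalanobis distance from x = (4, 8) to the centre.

Step 1 — centre the observation: (x - mu) = (-2, 2).

Step 2 — invert Sigma. det(Sigma) = 11·7 - (-6)² = 41.
  Sigma^{-1} = (1/det) · [[d, -b], [-b, a]] = [[0.1707, 0.1463],
 [0.1463, 0.2683]].

Step 3 — form the quadratic (x - mu)^T · Sigma^{-1} · (x - mu):
  Sigma^{-1} · (x - mu) = (-0.0488, 0.2439).
  (x - mu)^T · [Sigma^{-1} · (x - mu)] = (-2)·(-0.0488) + (2)·(0.2439) = 0.5854.

Step 4 — take square root: d = √(0.5854) ≈ 0.7651.

d(x, mu) = √(0.5854) ≈ 0.7651


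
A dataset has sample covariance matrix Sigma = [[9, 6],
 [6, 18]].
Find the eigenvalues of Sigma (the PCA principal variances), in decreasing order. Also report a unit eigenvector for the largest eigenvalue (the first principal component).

Step 1 — characteristic polynomial of 2×2 Sigma:
  det(Sigma - λI) = λ² - trace · λ + det = 0.
  trace = 9 + 18 = 27, det = 9·18 - (6)² = 126.
Step 2 — discriminant:
  Δ = trace² - 4·det = 729 - 504 = 225.
Step 3 — eigenvalues:
  λ = (trace ± √Δ)/2 = (27 ± 15)/2,
  λ_1 = 21,  λ_2 = 6.

Step 4 — unit eigenvector for λ_1: solve (Sigma - λ_1 I)v = 0. First row:
  (9 - 21)·v_x + (6)·v_y = 0, i.e. (-12)·v_x + (6)·v_y = 0,
  so v ∝ (b, λ_1 - a) = (6, 12) = u.
  ||u|| = √((6)² + (12)²) = √(180) ≈ 13.4164,
  v_1 = u/||u|| ≈ (0.4472, 0.8944) (||v_1|| = 1).

λ_1 = 21,  λ_2 = 6;  v_1 ≈ (0.4472, 0.8944)


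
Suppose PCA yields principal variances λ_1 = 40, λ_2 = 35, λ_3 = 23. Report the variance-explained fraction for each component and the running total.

Step 1 — total variance = trace(Sigma) = Σ λ_i = 40 + 35 + 23 = 98.

Step 2 — fraction explained by component i = λ_i / Σ λ:
  PC1: 40/98 = 0.4082
  PC2: 35/98 = 0.3571
  PC3: 23/98 = 0.2347

Step 3 — cumulative fraction after k components = (λ_1 + ... + λ_k) / Σ λ:
  k = 1: 40/98 = 0.4082
  k = 2: (40 + 35)/98 = 75/98 = 0.7653
  k = 3: (40 + 35 + 23)/98 = 98/98 = 1

Summary (fraction, with percent):

explained: PC1 0.4082 (40.82%), PC2 0.3571 (35.71%), PC3 0.2347 (23.47%);  cumulative: 0.4082, 0.7653, 1


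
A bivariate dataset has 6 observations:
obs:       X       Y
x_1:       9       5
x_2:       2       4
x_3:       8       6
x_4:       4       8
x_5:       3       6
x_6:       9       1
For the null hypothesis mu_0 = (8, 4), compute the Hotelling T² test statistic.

Step 1 — sample mean vector:
  mean(X) = (9 + 2 + 8 + 4 + 3 + 9) / 6 = 35/6 = 5.8333
  mean(Y) = (5 + 4 + 6 + 8 + 6 + 1) / 6 = 30/6 = 5
  x̄ = (5.8333, 5),  deviation x̄ - mu_0 = (5.8333, 5) - (8, 4) = (-2.1667, 1).

Step 2 — sample covariance matrix, S[i,j] = (1/(n-1)) · Σ_k (x_{k,i} - mean_i) · (x_{k,j} - mean_j), divisor n-1 = 5:
  S[X,X] = ((3.1667)·(3.1667) + (-3.8333)·(-3.8333) + (2.1667)·(2.1667) + (-1.8333)·(-1.8333) + (-2.8333)·(-2.8333) + (3.1667)·(3.1667)) / 5 = 50.8333/5 = 10.1667
  S[X,Y] = ((3.1667)·(0) + (-3.8333)·(-1) + (2.1667)·(1) + (-1.8333)·(3) + (-2.8333)·(1) + (3.1667)·(-4)) / 5 = -15/5 = -3
  S[Y,Y] = ((0)·(0) + (-1)·(-1) + (1)·(1) + (3)·(3) + (1)·(1) + (-4)·(-4)) / 5 = 28/5 = 5.6
  S = [[10.1667, -3],
 [-3, 5.6]].

Step 3 — invert S. det(S) = 10.1667·5.6 - (-3)² = 47.9333.
  S^{-1} = (1/det) · [[d, -b], [-b, a]] = [[0.1168, 0.0626],
 [0.0626, 0.2121]].

Step 4 — quadratic form (x̄ - mu_0)^T · S^{-1} · (x̄ - mu_0):
  S^{-1} · (x̄ - mu_0) = (-0.1905, 0.0765),
  (x̄ - mu_0)^T · [...] = (-2.1667)·(-0.1905) + (1)·(0.0765) = 0.4893.

Step 5 — scale by n: T² = 6 · 0.4893 = 2.936.

T² ≈ 2.936


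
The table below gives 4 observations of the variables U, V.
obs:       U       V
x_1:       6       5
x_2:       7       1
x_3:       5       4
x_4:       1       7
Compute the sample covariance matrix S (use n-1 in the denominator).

Step 1 — column means:
  mean(U) = (6 + 7 + 5 + 1) / 4 = 19/4 = 4.75
  mean(V) = (5 + 1 + 4 + 7) / 4 = 17/4 = 4.25

Step 2 — sample covariance S[i,j] = (1/(n-1)) · Σ_k (x_{k,i} - mean_i) · (x_{k,j} - mean_j), with n-1 = 3.
  S[U,U] = ((1.25)·(1.25) + (2.25)·(2.25) + (0.25)·(0.25) + (-3.75)·(-3.75)) / 3 = 20.75/3 = 6.9167
  S[U,V] = ((1.25)·(0.75) + (2.25)·(-3.25) + (0.25)·(-0.25) + (-3.75)·(2.75)) / 3 = -16.75/3 = -5.5833
  S[V,V] = ((0.75)·(0.75) + (-3.25)·(-3.25) + (-0.25)·(-0.25) + (2.75)·(2.75)) / 3 = 18.75/3 = 6.25

S is symmetric (S[j,i] = S[i,j]). Assembling:

S = [[6.9167, -5.5833],
 [-5.5833, 6.25]]


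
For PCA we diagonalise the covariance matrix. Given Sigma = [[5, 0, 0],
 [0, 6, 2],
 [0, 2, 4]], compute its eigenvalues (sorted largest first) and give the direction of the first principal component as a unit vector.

Step 1 — characteristic polynomial p(λ) = det(λI - Sigma) = λ³ - tr·λ² + c_1·λ - det, where tr = trace, c_1 = sum of the principal 2×2 minors, det = det(Sigma):
  tr = 5 + 6 + 4 = 15,
  c_1 = (5·6 - (0)²) + (5·4 - (0)²) + (6·4 - (2)²) = 30 + 20 + 20 = 70,
  det = 5·(6·4 - (2)²) - (0)·((0)·4 - (2)·(0)) + (0)·((0)·(2) - 6·(0)) = 5·(20) - (0)·(0) + (0)·(0) = 100.
  So p(λ) = λ³ - 15λ² + 70λ - 100.
Step 2 — look for an integer root (rational root theorem: any rational root is an integer divisor of 100). Testing λ = 5:
  p(5) = 125 - 375 + 350 - 100 = 0  ✓
  Dividing out (λ - 5): p(λ) = (λ - 5)(λ² - 10λ + 20).
Step 3 — remaining eigenvalues from the quadratic λ² - 10λ + 20 = 0:
  Δ = 10² - 4·20 = 100 - 80 = 20,  λ = (10 ± √20)/2 = (10 ± 4.4721)/2 ≈ 7.2361 or 2.7639.
  Sorted: λ_1 = 7.2361,  λ_2 = 5,  λ_3 = 2.7639  (check: sum = 15 = tr ✓).

Step 4 — unit eigenvector for λ_1 ≈ 7.2361: v spans the null space of (Sigma - λ_1 I), whose rows are
  r_1 = (-2.2361, 0, 0),  r_2 = (0, -1.2361, 2),  r_3 = (0, 2, -3.2361).
  v is orthogonal to every row, so take v ∝ r_1 × r_2 = ((0)·(2) - (0)·(-1.2361), (0)·(0) - (-2.2361)·(2), (-2.2361)·(-1.2361) - (0)·(0)) ≈ (0, 4.4721, 2.7639).
  Let u = (0, 4.4721, 2.7639).
  ||u|| = √((0)² + (4.4721)² + (2.7639)²) = √(27.6393) ≈ 5.2573,  v_1 = u/||u|| ≈ (0, 0.8507, 0.5257) (||v_1|| = 1).

λ_1 = 7.2361,  λ_2 = 5,  λ_3 = 2.7639;  v_1 ≈ (0, 0.8507, 0.5257)


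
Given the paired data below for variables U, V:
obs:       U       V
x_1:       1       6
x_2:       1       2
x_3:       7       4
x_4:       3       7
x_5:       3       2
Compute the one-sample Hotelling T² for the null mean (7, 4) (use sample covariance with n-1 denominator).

Step 1 — sample mean vector:
  mean(U) = (1 + 1 + 7 + 3 + 3) / 5 = 15/5 = 3
  mean(V) = (6 + 2 + 4 + 7 + 2) / 5 = 21/5 = 4.2
  x̄ = (3, 4.2),  deviation x̄ - mu_0 = (3, 4.2) - (7, 4) = (-4, 0.2).

Step 2 — sample covariance matrix, S[i,j] = (1/(n-1)) · Σ_k (x_{k,i} - mean_i) · (x_{k,j} - mean_j), divisor n-1 = 4:
  S[U,U] = ((-2)·(-2) + (-2)·(-2) + (4)·(4) + (0)·(0) + (0)·(0)) / 4 = 24/4 = 6
  S[U,V] = ((-2)·(1.8) + (-2)·(-2.2) + (4)·(-0.2) + (0)·(2.8) + (0)·(-2.2)) / 4 = 0/4 = 0
  S[V,V] = ((1.8)·(1.8) + (-2.2)·(-2.2) + (-0.2)·(-0.2) + (2.8)·(2.8) + (-2.2)·(-2.2)) / 4 = 20.8/4 = 5.2
  S = [[6, 0],
 [0, 5.2]].

Step 3 — invert S. det(S) = 6·5.2 - (0)² = 31.2.
  S^{-1} = (1/det) · [[d, -b], [-b, a]] = [[0.1667, 0],
 [0, 0.1923]].

Step 4 — quadratic form (x̄ - mu_0)^T · S^{-1} · (x̄ - mu_0):
  S^{-1} · (x̄ - mu_0) = (-0.6667, 0.0385),
  (x̄ - mu_0)^T · [...] = (-4)·(-0.6667) + (0.2)·(0.0385) = 2.6744.

Step 5 — scale by n: T² = 5 · 2.6744 = 13.3718.

T² ≈ 13.3718


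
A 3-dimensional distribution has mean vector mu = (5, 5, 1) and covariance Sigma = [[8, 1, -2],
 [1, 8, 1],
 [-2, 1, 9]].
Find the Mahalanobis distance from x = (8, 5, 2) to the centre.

Step 1 — centre the observation: (x - mu) = (3, 0, 1).

Step 2 — invert Sigma (cofactor / det for 3×3, or solve directly):
  Sigma^{-1} = [[0.1358, -0.021, 0.0325],
 [-0.021, 0.13, -0.0191],
 [0.0325, -0.0191, 0.1205]].

Step 3 — form the quadratic (x - mu)^T · Sigma^{-1} · (x - mu):
  Sigma^{-1} · (x - mu) = (0.4398, -0.0822, 0.218).
  (x - mu)^T · [Sigma^{-1} · (x - mu)] = (3)·(0.4398) + (0)·(-0.0822) + (1)·(0.218) = 1.5373.

Step 4 — take square root: d = √(1.5373) ≈ 1.2399.

d(x, mu) = √(1.5373) ≈ 1.2399


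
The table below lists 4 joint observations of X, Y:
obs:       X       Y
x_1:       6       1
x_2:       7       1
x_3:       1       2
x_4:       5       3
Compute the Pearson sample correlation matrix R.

Step 1 — column means:
  mean(X) = (6 + 7 + 1 + 5) / 4 = 19/4 = 4.75
  mean(Y) = (1 + 1 + 2 + 3) / 4 = 7/4 = 1.75

Step 2 — sample variances and covariances s[i,j] = (1/(n-1)) · Σ_k (x_{k,i} - mean_i) · (x_{k,j} - mean_j), with n-1 = 3:
  s[X,X] = ((1.25)·(1.25) + (2.25)·(2.25) + (-3.75)·(-3.75) + (0.25)·(0.25)) / 3 = 20.75/3 = 6.9167
  s[X,Y] = ((1.25)·(-0.75) + (2.25)·(-0.75) + (-3.75)·(0.25) + (0.25)·(1.25)) / 3 = -3.25/3 = -1.0833
  s[Y,Y] = ((-0.75)·(-0.75) + (-0.75)·(-0.75) + (0.25)·(0.25) + (1.25)·(1.25)) / 3 = 2.75/3 = 0.9167
  Sample standard deviations s_i = √(s[i,i]):
  s(X) = √(6.9167) = 2.63
  s(Y) = √(0.9167) = 0.9574

Step 3 — r_{ij} = s_{ij} / (s_i · s_j):
  r[X,X] = 1 (diagonal).
  r[X,Y] = -1.0833 / (2.63 · 0.9574) = -1.0833 / 2.518 = -0.4302
  r[Y,Y] = 1 (diagonal).

R is symmetric with unit diagonal. Assembling:

R = [[1, -0.4302],
 [-0.4302, 1]]


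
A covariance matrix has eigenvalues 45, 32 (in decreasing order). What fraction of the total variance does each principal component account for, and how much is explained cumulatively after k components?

Step 1 — total variance = trace(Sigma) = Σ λ_i = 45 + 32 = 77.

Step 2 — fraction explained by component i = λ_i / Σ λ:
  PC1: 45/77 = 0.5844
  PC2: 32/77 = 0.4156

Step 3 — cumulative fraction after k components = (λ_1 + ... + λ_k) / Σ λ:
  k = 1: 45/77 = 0.5844
  k = 2: (45 + 32)/77 = 77/77 = 1

Summary (fraction, with percent):

explained: PC1 0.5844 (58.44%), PC2 0.4156 (41.56%);  cumulative: 0.5844, 1


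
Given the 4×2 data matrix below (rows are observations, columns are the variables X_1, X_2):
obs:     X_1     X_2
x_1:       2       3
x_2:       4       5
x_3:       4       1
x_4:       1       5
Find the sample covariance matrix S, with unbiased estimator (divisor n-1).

Step 1 — column means:
  mean(X_1) = (2 + 4 + 4 + 1) / 4 = 11/4 = 2.75
  mean(X_2) = (3 + 5 + 1 + 5) / 4 = 14/4 = 3.5

Step 2 — sample covariance S[i,j] = (1/(n-1)) · Σ_k (x_{k,i} - mean_i) · (x_{k,j} - mean_j), with n-1 = 3.
  S[X_1,X_1] = ((-0.75)·(-0.75) + (1.25)·(1.25) + (1.25)·(1.25) + (-1.75)·(-1.75)) / 3 = 6.75/3 = 2.25
  S[X_1,X_2] = ((-0.75)·(-0.5) + (1.25)·(1.5) + (1.25)·(-2.5) + (-1.75)·(1.5)) / 3 = -3.5/3 = -1.1667
  S[X_2,X_2] = ((-0.5)·(-0.5) + (1.5)·(1.5) + (-2.5)·(-2.5) + (1.5)·(1.5)) / 3 = 11/3 = 3.6667

S is symmetric (S[j,i] = S[i,j]). Assembling:

S = [[2.25, -1.1667],
 [-1.1667, 3.6667]]


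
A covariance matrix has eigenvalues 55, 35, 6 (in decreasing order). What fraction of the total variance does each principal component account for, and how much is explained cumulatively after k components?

Step 1 — total variance = trace(Sigma) = Σ λ_i = 55 + 35 + 6 = 96.

Step 2 — fraction explained by component i = λ_i / Σ λ:
  PC1: 55/96 = 0.5729
  PC2: 35/96 = 0.3646
  PC3: 6/96 = 0.0625

Step 3 — cumulative fraction after k components = (λ_1 + ... + λ_k) / Σ λ:
  k = 1: 55/96 = 0.5729
  k = 2: (55 + 35)/96 = 90/96 = 0.9375
  k = 3: (55 + 35 + 6)/96 = 96/96 = 1

Summary (fraction, with percent):

explained: PC1 0.5729 (57.29%), PC2 0.3646 (36.46%), PC3 0.0625 (6.25%);  cumulative: 0.5729, 0.9375, 1


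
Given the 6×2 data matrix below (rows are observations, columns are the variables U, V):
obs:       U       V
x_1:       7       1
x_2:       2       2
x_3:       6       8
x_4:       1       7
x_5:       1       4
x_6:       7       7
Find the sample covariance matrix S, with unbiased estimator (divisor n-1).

Step 1 — column means:
  mean(U) = (7 + 2 + 6 + 1 + 1 + 7) / 6 = 24/6 = 4
  mean(V) = (1 + 2 + 8 + 7 + 4 + 7) / 6 = 29/6 = 4.8333

Step 2 — sample covariance S[i,j] = (1/(n-1)) · Σ_k (x_{k,i} - mean_i) · (x_{k,j} - mean_j), with n-1 = 5.
  S[U,U] = ((3)·(3) + (-2)·(-2) + (2)·(2) + (-3)·(-3) + (-3)·(-3) + (3)·(3)) / 5 = 44/5 = 8.8
  S[U,V] = ((3)·(-3.8333) + (-2)·(-2.8333) + (2)·(3.1667) + (-3)·(2.1667) + (-3)·(-0.8333) + (3)·(2.1667)) / 5 = 3/5 = 0.6
  S[V,V] = ((-3.8333)·(-3.8333) + (-2.8333)·(-2.8333) + (3.1667)·(3.1667) + (2.1667)·(2.1667) + (-0.8333)·(-0.8333) + (2.1667)·(2.1667)) / 5 = 42.8333/5 = 8.5667

S is symmetric (S[j,i] = S[i,j]). Assembling:

S = [[8.8, 0.6],
 [0.6, 8.5667]]


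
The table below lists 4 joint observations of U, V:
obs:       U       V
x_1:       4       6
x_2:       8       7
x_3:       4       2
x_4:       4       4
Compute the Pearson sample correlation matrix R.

Step 1 — column means:
  mean(U) = (4 + 8 + 4 + 4) / 4 = 20/4 = 5
  mean(V) = (6 + 7 + 2 + 4) / 4 = 19/4 = 4.75

Step 2 — sample variances and covariances s[i,j] = (1/(n-1)) · Σ_k (x_{k,i} - mean_i) · (x_{k,j} - mean_j), with n-1 = 3:
  s[U,U] = ((-1)·(-1) + (3)·(3) + (-1)·(-1) + (-1)·(-1)) / 3 = 12/3 = 4
  s[U,V] = ((-1)·(1.25) + (3)·(2.25) + (-1)·(-2.75) + (-1)·(-0.75)) / 3 = 9/3 = 3
  s[V,V] = ((1.25)·(1.25) + (2.25)·(2.25) + (-2.75)·(-2.75) + (-0.75)·(-0.75)) / 3 = 14.75/3 = 4.9167
  Sample standard deviations s_i = √(s[i,i]):
  s(U) = √(4) = 2
  s(V) = √(4.9167) = 2.2174

Step 3 — r_{ij} = s_{ij} / (s_i · s_j):
  r[U,U] = 1 (diagonal).
  r[U,V] = 3 / (2 · 2.2174) = 3 / 4.4347 = 0.6765
  r[V,V] = 1 (diagonal).

R is symmetric with unit diagonal. Assembling:

R = [[1, 0.6765],
 [0.6765, 1]]


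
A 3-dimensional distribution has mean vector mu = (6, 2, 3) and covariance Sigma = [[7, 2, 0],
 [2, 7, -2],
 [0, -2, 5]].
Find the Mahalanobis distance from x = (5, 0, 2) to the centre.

Step 1 — centre the observation: (x - mu) = (-1, -2, -1).

Step 2 — invert Sigma (cofactor / det for 3×3, or solve directly):
  Sigma^{-1} = [[0.1574, -0.0508, -0.0203],
 [-0.0508, 0.1777, 0.0711],
 [-0.0203, 0.0711, 0.2284]].

Step 3 — form the quadratic (x - mu)^T · Sigma^{-1} · (x - mu):
  Sigma^{-1} · (x - mu) = (-0.0355, -0.3756, -0.3503).
  (x - mu)^T · [Sigma^{-1} · (x - mu)] = (-1)·(-0.0355) + (-2)·(-0.3756) + (-1)·(-0.3503) = 1.1371.

Step 4 — take square root: d = √(1.1371) ≈ 1.0663.

d(x, mu) = √(1.1371) ≈ 1.0663


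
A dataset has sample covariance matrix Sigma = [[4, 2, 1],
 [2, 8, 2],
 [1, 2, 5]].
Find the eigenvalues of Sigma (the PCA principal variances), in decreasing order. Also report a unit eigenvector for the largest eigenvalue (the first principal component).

Step 1 — characteristic polynomial p(λ) = det(λI - Sigma) = λ³ - tr·λ² + c_1·λ - det, where tr = trace, c_1 = sum of the principal 2×2 minors, det = det(Sigma):
  tr = 4 + 8 + 5 = 17,
  c_1 = (4·8 - (2)²) + (4·5 - (1)²) + (8·5 - (2)²) = 28 + 19 + 36 = 83,
  det = 4·(8·5 - (2)²) - (2)·((2)·5 - (2)·(1)) + (1)·((2)·(2) - 8·(1)) = 4·(36) - (2)·(8) + (1)·(-4) = 124.
  So p(λ) = λ³ - 17λ² + 83λ - 124.
Step 2 — look for an integer root (rational root theorem: any rational root is an integer divisor of 124). Testing λ = 4:
  p(4) = 64 - 272 + 332 - 124 = 0  ✓
  Dividing out (λ - 4): p(λ) = (λ - 4)(λ² - 13λ + 31).
Step 3 — remaining eigenvalues from the quadratic λ² - 13λ + 31 = 0:
  Δ = 13² - 4·31 = 169 - 124 = 45,  λ = (13 ± √45)/2 = (13 ± 6.7082)/2 ≈ 9.8541 or 3.1459.
  Sorted: λ_1 = 9.8541,  λ_2 = 4,  λ_3 = 3.1459  (check: sum = 17 = tr ✓).

Step 4 — unit eigenvector for λ_1 ≈ 9.8541: v spans the null space of (Sigma - λ_1 I), whose rows are
  r_1 = (-5.8541, 2, 1),  r_2 = (2, -1.8541, 2),  r_3 = (1, 2, -4.8541).
  v is orthogonal to every row, so take v ∝ r_1 × r_2 = ((2)·(2) - (1)·(-1.8541), (1)·(2) - (-5.8541)·(2), (-5.8541)·(-1.8541) - (2)·(2)) ≈ (5.8541, 13.7082, 6.8541).
  Let u = (5.8541, 13.7082, 6.8541).
  ||u|| = √((5.8541)² + (13.7082)² + (6.8541)²) = √(269.1641) ≈ 16.4062,  v_1 = u/||u|| ≈ (0.3568, 0.8355, 0.4178) (||v_1|| = 1).

λ_1 = 9.8541,  λ_2 = 4,  λ_3 = 3.1459;  v_1 ≈ (0.3568, 0.8355, 0.4178)


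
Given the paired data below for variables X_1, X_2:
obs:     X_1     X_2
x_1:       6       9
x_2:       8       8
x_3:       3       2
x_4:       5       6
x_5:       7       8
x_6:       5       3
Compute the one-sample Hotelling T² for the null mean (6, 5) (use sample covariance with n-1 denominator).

Step 1 — sample mean vector:
  mean(X_1) = (6 + 8 + 3 + 5 + 7 + 5) / 6 = 34/6 = 5.6667
  mean(X_2) = (9 + 8 + 2 + 6 + 8 + 3) / 6 = 36/6 = 6
  x̄ = (5.6667, 6),  deviation x̄ - mu_0 = (5.6667, 6) - (6, 5) = (-0.3333, 1).

Step 2 — sample covariance matrix, S[i,j] = (1/(n-1)) · Σ_k (x_{k,i} - mean_i) · (x_{k,j} - mean_j), divisor n-1 = 5:
  S[X_1,X_1] = ((0.3333)·(0.3333) + (2.3333)·(2.3333) + (-2.6667)·(-2.6667) + (-0.6667)·(-0.6667) + (1.3333)·(1.3333) + (-0.6667)·(-0.6667)) / 5 = 15.3333/5 = 3.0667
  S[X_1,X_2] = ((0.3333)·(3) + (2.3333)·(2) + (-2.6667)·(-4) + (-0.6667)·(0) + (1.3333)·(2) + (-0.6667)·(-3)) / 5 = 21/5 = 4.2
  S[X_2,X_2] = ((3)·(3) + (2)·(2) + (-4)·(-4) + (0)·(0) + (2)·(2) + (-3)·(-3)) / 5 = 42/5 = 8.4
  S = [[3.0667, 4.2],
 [4.2, 8.4]].

Step 3 — invert S. det(S) = 3.0667·8.4 - (4.2)² = 8.12.
  S^{-1} = (1/det) · [[d, -b], [-b, a]] = [[1.0345, -0.5172],
 [-0.5172, 0.3777]].

Step 4 — quadratic form (x̄ - mu_0)^T · S^{-1} · (x̄ - mu_0):
  S^{-1} · (x̄ - mu_0) = (-0.8621, 0.5501),
  (x̄ - mu_0)^T · [...] = (-0.3333)·(-0.8621) + (1)·(0.5501) = 0.8374.

Step 5 — scale by n: T² = 6 · 0.8374 = 5.0246.

T² ≈ 5.0246


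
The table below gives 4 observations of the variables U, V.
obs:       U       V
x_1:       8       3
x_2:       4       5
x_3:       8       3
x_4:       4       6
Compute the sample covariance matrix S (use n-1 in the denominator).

Step 1 — column means:
  mean(U) = (8 + 4 + 8 + 4) / 4 = 24/4 = 6
  mean(V) = (3 + 5 + 3 + 6) / 4 = 17/4 = 4.25

Step 2 — sample covariance S[i,j] = (1/(n-1)) · Σ_k (x_{k,i} - mean_i) · (x_{k,j} - mean_j), with n-1 = 3.
  S[U,U] = ((2)·(2) + (-2)·(-2) + (2)·(2) + (-2)·(-2)) / 3 = 16/3 = 5.3333
  S[U,V] = ((2)·(-1.25) + (-2)·(0.75) + (2)·(-1.25) + (-2)·(1.75)) / 3 = -10/3 = -3.3333
  S[V,V] = ((-1.25)·(-1.25) + (0.75)·(0.75) + (-1.25)·(-1.25) + (1.75)·(1.75)) / 3 = 6.75/3 = 2.25

S is symmetric (S[j,i] = S[i,j]). Assembling:

S = [[5.3333, -3.3333],
 [-3.3333, 2.25]]


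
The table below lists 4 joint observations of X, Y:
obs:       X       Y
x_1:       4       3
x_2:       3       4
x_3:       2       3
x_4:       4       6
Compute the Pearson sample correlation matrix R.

Step 1 — column means:
  mean(X) = (4 + 3 + 2 + 4) / 4 = 13/4 = 3.25
  mean(Y) = (3 + 4 + 3 + 6) / 4 = 16/4 = 4

Step 2 — sample variances and covariances s[i,j] = (1/(n-1)) · Σ_k (x_{k,i} - mean_i) · (x_{k,j} - mean_j), with n-1 = 3:
  s[X,X] = ((0.75)·(0.75) + (-0.25)·(-0.25) + (-1.25)·(-1.25) + (0.75)·(0.75)) / 3 = 2.75/3 = 0.9167
  s[X,Y] = ((0.75)·(-1) + (-0.25)·(0) + (-1.25)·(-1) + (0.75)·(2)) / 3 = 2/3 = 0.6667
  s[Y,Y] = ((-1)·(-1) + (0)·(0) + (-1)·(-1) + (2)·(2)) / 3 = 6/3 = 2
  Sample standard deviations s_i = √(s[i,i]):
  s(X) = √(0.9167) = 0.9574
  s(Y) = √(2) = 1.4142

Step 3 — r_{ij} = s_{ij} / (s_i · s_j):
  r[X,X] = 1 (diagonal).
  r[X,Y] = 0.6667 / (0.9574 · 1.4142) = 0.6667 / 1.354 = 0.4924
  r[Y,Y] = 1 (diagonal).

R is symmetric with unit diagonal. Assembling:

R = [[1, 0.4924],
 [0.4924, 1]]


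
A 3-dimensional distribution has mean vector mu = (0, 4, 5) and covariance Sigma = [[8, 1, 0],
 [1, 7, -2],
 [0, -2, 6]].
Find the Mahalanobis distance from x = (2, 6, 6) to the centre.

Step 1 — centre the observation: (x - mu) = (2, 2, 1).

Step 2 — invert Sigma (cofactor / det for 3×3, or solve directly):
  Sigma^{-1} = [[0.1275, -0.0201, -0.0067],
 [-0.0201, 0.1611, 0.0537],
 [-0.0067, 0.0537, 0.1846]].

Step 3 — form the quadratic (x - mu)^T · Sigma^{-1} · (x - mu):
  Sigma^{-1} · (x - mu) = (0.2081, 0.3356, 0.2785).
  (x - mu)^T · [Sigma^{-1} · (x - mu)] = (2)·(0.2081) + (2)·(0.3356) + (1)·(0.2785) = 1.3658.

Step 4 — take square root: d = √(1.3658) ≈ 1.1687.

d(x, mu) = √(1.3658) ≈ 1.1687


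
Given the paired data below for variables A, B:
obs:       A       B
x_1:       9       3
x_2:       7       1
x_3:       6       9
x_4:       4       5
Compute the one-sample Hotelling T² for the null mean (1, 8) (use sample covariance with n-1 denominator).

Step 1 — sample mean vector:
  mean(A) = (9 + 7 + 6 + 4) / 4 = 26/4 = 6.5
  mean(B) = (3 + 1 + 9 + 5) / 4 = 18/4 = 4.5
  x̄ = (6.5, 4.5),  deviation x̄ - mu_0 = (6.5, 4.5) - (1, 8) = (5.5, -3.5).

Step 2 — sample covariance matrix, S[i,j] = (1/(n-1)) · Σ_k (x_{k,i} - mean_i) · (x_{k,j} - mean_j), divisor n-1 = 3:
  S[A,A] = ((2.5)·(2.5) + (0.5)·(0.5) + (-0.5)·(-0.5) + (-2.5)·(-2.5)) / 3 = 13/3 = 4.3333
  S[A,B] = ((2.5)·(-1.5) + (0.5)·(-3.5) + (-0.5)·(4.5) + (-2.5)·(0.5)) / 3 = -9/3 = -3
  S[B,B] = ((-1.5)·(-1.5) + (-3.5)·(-3.5) + (4.5)·(4.5) + (0.5)·(0.5)) / 3 = 35/3 = 11.6667
  S = [[4.3333, -3],
 [-3, 11.6667]].

Step 3 — invert S. det(S) = 4.3333·11.6667 - (-3)² = 41.5556.
  S^{-1} = (1/det) · [[d, -b], [-b, a]] = [[0.2807, 0.0722],
 [0.0722, 0.1043]].

Step 4 — quadratic form (x̄ - mu_0)^T · S^{-1} · (x̄ - mu_0):
  S^{-1} · (x̄ - mu_0) = (1.2914, 0.0321),
  (x̄ - mu_0)^T · [...] = (5.5)·(1.2914) + (-3.5)·(0.0321) = 6.9906.

Step 5 — scale by n: T² = 4 · 6.9906 = 27.9626.

T² ≈ 27.9626


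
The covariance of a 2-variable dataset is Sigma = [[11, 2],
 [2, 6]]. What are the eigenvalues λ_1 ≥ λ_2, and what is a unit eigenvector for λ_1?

Step 1 — characteristic polynomial of 2×2 Sigma:
  det(Sigma - λI) = λ² - trace · λ + det = 0.
  trace = 11 + 6 = 17, det = 11·6 - (2)² = 62.
Step 2 — discriminant:
  Δ = trace² - 4·det = 289 - 248 = 41.
Step 3 — eigenvalues:
  λ = (trace ± √Δ)/2 = (17 ± 6.4031)/2,
  λ_1 = 11.7016,  λ_2 = 5.2984.

Step 4 — unit eigenvector for λ_1: solve (Sigma - λ_1 I)v = 0. First row:
  (11 - 11.7016)·v_x + (2)·v_y = 0, i.e. (-0.7016)·v_x + (2)·v_y = 0,
  so v ∝ (b, λ_1 - a) = (2, 0.7016) = u.
  ||u|| = √((2)² + (0.7016)²) = √(4.4922) ≈ 2.1195,
  v_1 = u/||u|| ≈ (0.9436, 0.331) (||v_1|| = 1).

λ_1 = 11.7016,  λ_2 = 5.2984;  v_1 ≈ (0.9436, 0.331)


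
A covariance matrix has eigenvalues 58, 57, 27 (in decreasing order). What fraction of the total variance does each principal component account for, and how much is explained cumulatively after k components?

Step 1 — total variance = trace(Sigma) = Σ λ_i = 58 + 57 + 27 = 142.

Step 2 — fraction explained by component i = λ_i / Σ λ:
  PC1: 58/142 = 0.4085
  PC2: 57/142 = 0.4014
  PC3: 27/142 = 0.1901

Step 3 — cumulative fraction after k components = (λ_1 + ... + λ_k) / Σ λ:
  k = 1: 58/142 = 0.4085
  k = 2: (58 + 57)/142 = 115/142 = 0.8099
  k = 3: (58 + 57 + 27)/142 = 142/142 = 1

Summary (fraction, with percent):

explained: PC1 0.4085 (40.85%), PC2 0.4014 (40.14%), PC3 0.1901 (19.01%);  cumulative: 0.4085, 0.8099, 1


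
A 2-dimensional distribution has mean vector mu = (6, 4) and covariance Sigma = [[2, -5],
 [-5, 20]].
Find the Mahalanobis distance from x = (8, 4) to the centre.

Step 1 — centre the observation: (x - mu) = (2, 0).

Step 2 — invert Sigma. det(Sigma) = 2·20 - (-5)² = 15.
  Sigma^{-1} = (1/det) · [[d, -b], [-b, a]] = [[1.3333, 0.3333],
 [0.3333, 0.1333]].

Step 3 — form the quadratic (x - mu)^T · Sigma^{-1} · (x - mu):
  Sigma^{-1} · (x - mu) = (2.6667, 0.6667).
  (x - mu)^T · [Sigma^{-1} · (x - mu)] = (2)·(2.6667) + (0)·(0.6667) = 5.3333.

Step 4 — take square root: d = √(5.3333) ≈ 2.3094.

d(x, mu) = √(5.3333) ≈ 2.3094


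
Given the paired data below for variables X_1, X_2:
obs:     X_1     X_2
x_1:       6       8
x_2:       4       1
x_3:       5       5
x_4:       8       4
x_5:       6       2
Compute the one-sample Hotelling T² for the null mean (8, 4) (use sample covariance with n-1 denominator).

Step 1 — sample mean vector:
  mean(X_1) = (6 + 4 + 5 + 8 + 6) / 5 = 29/5 = 5.8
  mean(X_2) = (8 + 1 + 5 + 4 + 2) / 5 = 20/5 = 4
  x̄ = (5.8, 4),  deviation x̄ - mu_0 = (5.8, 4) - (8, 4) = (-2.2, 0).

Step 2 — sample covariance matrix, S[i,j] = (1/(n-1)) · Σ_k (x_{k,i} - mean_i) · (x_{k,j} - mean_j), divisor n-1 = 4:
  S[X_1,X_1] = ((0.2)·(0.2) + (-1.8)·(-1.8) + (-0.8)·(-0.8) + (2.2)·(2.2) + (0.2)·(0.2)) / 4 = 8.8/4 = 2.2
  S[X_1,X_2] = ((0.2)·(4) + (-1.8)·(-3) + (-0.8)·(1) + (2.2)·(0) + (0.2)·(-2)) / 4 = 5/4 = 1.25
  S[X_2,X_2] = ((4)·(4) + (-3)·(-3) + (1)·(1) + (0)·(0) + (-2)·(-2)) / 4 = 30/4 = 7.5
  S = [[2.2, 1.25],
 [1.25, 7.5]].

Step 3 — invert S. det(S) = 2.2·7.5 - (1.25)² = 14.9375.
  S^{-1} = (1/det) · [[d, -b], [-b, a]] = [[0.5021, -0.0837],
 [-0.0837, 0.1473]].

Step 4 — quadratic form (x̄ - mu_0)^T · S^{-1} · (x̄ - mu_0):
  S^{-1} · (x̄ - mu_0) = (-1.1046, 0.1841),
  (x̄ - mu_0)^T · [...] = (-2.2)·(-1.1046) + (0)·(0.1841) = 2.4301.

Step 5 — scale by n: T² = 5 · 2.4301 = 12.1506.

T² ≈ 12.1506


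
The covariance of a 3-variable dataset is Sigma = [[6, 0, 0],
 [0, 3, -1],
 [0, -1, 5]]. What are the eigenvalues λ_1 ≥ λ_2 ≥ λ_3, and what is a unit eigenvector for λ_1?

Step 1 — characteristic polynomial p(λ) = det(λI - Sigma) = λ³ - tr·λ² + c_1·λ - det, where tr = trace, c_1 = sum of the principal 2×2 minors, det = det(Sigma):
  tr = 6 + 3 + 5 = 14,
  c_1 = (6·3 - (0)²) + (6·5 - (0)²) + (3·5 - (-1)²) = 18 + 30 + 14 = 62,
  det = 6·(3·5 - (-1)²) - (0)·((0)·5 - (-1)·(0)) + (0)·((0)·(-1) - 3·(0)) = 6·(14) - (0)·(0) + (0)·(0) = 84.
  So p(λ) = λ³ - 14λ² + 62λ - 84.
Step 2 — look for an integer root (rational root theorem: any rational root is an integer divisor of 84). Testing λ = 6:
  p(6) = 216 - 504 + 372 - 84 = 0  ✓
  Dividing out (λ - 6): p(λ) = (λ - 6)(λ² - 8λ + 14).
Step 3 — remaining eigenvalues from the quadratic λ² - 8λ + 14 = 0:
  Δ = 8² - 4·14 = 64 - 56 = 8,  λ = (8 ± √8)/2 = (8 ± 2.8284)/2 ≈ 5.4142 or 2.5858.
  Sorted: λ_1 = 6,  λ_2 = 5.4142,  λ_3 = 2.5858  (check: sum = 14 = tr ✓).

Step 4 — unit eigenvector for λ_1 = 6: v spans the null space of (Sigma - λ_1 I), whose rows are
  r_1 = (0, 0, 0),  r_2 = (0, -3, -1),  r_3 = (0, -1, -1).
  v is orthogonal to every row, so take v ∝ r_2 × r_3 = ((-3)·(-1) - (-1)·(-1), (-1)·(0) - (0)·(-1), (0)·(-1) - (-3)·(0)) = (2, 0, 0).
  Rescale (divide by 2): u = (1, 0, 0).
  ||u|| = √((1)² + (0)² + (0)²) = √(1) = 1,  v_1 = u/||u|| ≈ (1, 0, 0) (||v_1|| = 1).

λ_1 = 6,  λ_2 = 5.4142,  λ_3 = 2.5858;  v_1 ≈ (1, 0, 0)


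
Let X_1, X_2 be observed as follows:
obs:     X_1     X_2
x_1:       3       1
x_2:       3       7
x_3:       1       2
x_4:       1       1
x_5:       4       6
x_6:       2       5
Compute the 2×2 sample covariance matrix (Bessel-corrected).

Step 1 — column means:
  mean(X_1) = (3 + 3 + 1 + 1 + 4 + 2) / 6 = 14/6 = 2.3333
  mean(X_2) = (1 + 7 + 2 + 1 + 6 + 5) / 6 = 22/6 = 3.6667

Step 2 — sample covariance S[i,j] = (1/(n-1)) · Σ_k (x_{k,i} - mean_i) · (x_{k,j} - mean_j), with n-1 = 5.
  S[X_1,X_1] = ((0.6667)·(0.6667) + (0.6667)·(0.6667) + (-1.3333)·(-1.3333) + (-1.3333)·(-1.3333) + (1.6667)·(1.6667) + (-0.3333)·(-0.3333)) / 5 = 7.3333/5 = 1.4667
  S[X_1,X_2] = ((0.6667)·(-2.6667) + (0.6667)·(3.3333) + (-1.3333)·(-1.6667) + (-1.3333)·(-2.6667) + (1.6667)·(2.3333) + (-0.3333)·(1.3333)) / 5 = 9.6667/5 = 1.9333
  S[X_2,X_2] = ((-2.6667)·(-2.6667) + (3.3333)·(3.3333) + (-1.6667)·(-1.6667) + (-2.6667)·(-2.6667) + (2.3333)·(2.3333) + (1.3333)·(1.3333)) / 5 = 35.3333/5 = 7.0667

S is symmetric (S[j,i] = S[i,j]). Assembling:

S = [[1.4667, 1.9333],
 [1.9333, 7.0667]]


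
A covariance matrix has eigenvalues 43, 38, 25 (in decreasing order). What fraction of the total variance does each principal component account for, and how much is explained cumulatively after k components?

Step 1 — total variance = trace(Sigma) = Σ λ_i = 43 + 38 + 25 = 106.

Step 2 — fraction explained by component i = λ_i / Σ λ:
  PC1: 43/106 = 0.4057
  PC2: 38/106 = 0.3585
  PC3: 25/106 = 0.2358

Step 3 — cumulative fraction after k components = (λ_1 + ... + λ_k) / Σ λ:
  k = 1: 43/106 = 0.4057
  k = 2: (43 + 38)/106 = 81/106 = 0.7642
  k = 3: (43 + 38 + 25)/106 = 106/106 = 1

Summary (fraction, with percent):

explained: PC1 0.4057 (40.57%), PC2 0.3585 (35.85%), PC3 0.2358 (23.58%);  cumulative: 0.4057, 0.7642, 1


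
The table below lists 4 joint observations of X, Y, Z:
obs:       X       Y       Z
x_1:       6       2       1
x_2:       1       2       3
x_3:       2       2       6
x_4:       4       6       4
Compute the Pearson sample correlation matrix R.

Step 1 — column means:
  mean(X) = (6 + 1 + 2 + 4) / 4 = 13/4 = 3.25
  mean(Y) = (2 + 2 + 2 + 6) / 4 = 12/4 = 3
  mean(Z) = (1 + 3 + 6 + 4) / 4 = 14/4 = 3.5

Step 2 — sample variances and covariances s[i,j] = (1/(n-1)) · Σ_k (x_{k,i} - mean_i) · (x_{k,j} - mean_j), with n-1 = 3:
  s[X,X] = ((2.75)·(2.75) + (-2.25)·(-2.25) + (-1.25)·(-1.25) + (0.75)·(0.75)) / 3 = 14.75/3 = 4.9167
  s[X,Y] = ((2.75)·(-1) + (-2.25)·(-1) + (-1.25)·(-1) + (0.75)·(3)) / 3 = 3/3 = 1
  s[X,Z] = ((2.75)·(-2.5) + (-2.25)·(-0.5) + (-1.25)·(2.5) + (0.75)·(0.5)) / 3 = -8.5/3 = -2.8333
  s[Y,Y] = ((-1)·(-1) + (-1)·(-1) + (-1)·(-1) + (3)·(3)) / 3 = 12/3 = 4
  s[Y,Z] = ((-1)·(-2.5) + (-1)·(-0.5) + (-1)·(2.5) + (3)·(0.5)) / 3 = 2/3 = 0.6667
  s[Z,Z] = ((-2.5)·(-2.5) + (-0.5)·(-0.5) + (2.5)·(2.5) + (0.5)·(0.5)) / 3 = 13/3 = 4.3333
  Sample standard deviations s_i = √(s[i,i]):
  s(X) = √(4.9167) = 2.2174
  s(Y) = √(4) = 2
  s(Z) = √(4.3333) = 2.0817

Step 3 — r_{ij} = s_{ij} / (s_i · s_j):
  r[X,X] = 1 (diagonal).
  r[X,Y] = 1 / (2.2174 · 2) = 1 / 4.4347 = 0.2255
  r[X,Z] = -2.8333 / (2.2174 · 2.0817) = -2.8333 / 4.6158 = -0.6138
  r[Y,Y] = 1 (diagonal).
  r[Y,Z] = 0.6667 / (2 · 2.0817) = 0.6667 / 4.1633 = 0.1601
  r[Z,Z] = 1 (diagonal).

R is symmetric with unit diagonal. Assembling:

R = [[1, 0.2255, -0.6138],
 [0.2255, 1, 0.1601],
 [-0.6138, 0.1601, 1]]


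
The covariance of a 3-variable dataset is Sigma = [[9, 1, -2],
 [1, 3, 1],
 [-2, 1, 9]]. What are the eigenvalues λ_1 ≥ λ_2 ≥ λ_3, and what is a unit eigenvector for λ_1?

Step 1 — characteristic polynomial p(λ) = det(λI - Sigma) = λ³ - tr·λ² + c_1·λ - det, where tr = trace, c_1 = sum of the principal 2×2 minors, det = det(Sigma):
  tr = 9 + 3 + 9 = 21,
  c_1 = (9·3 - (1)²) + (9·9 - (-2)²) + (3·9 - (1)²) = 26 + 77 + 26 = 129,
  det = 9·(3·9 - (1)²) - (1)·((1)·9 - (1)·(-2)) + (-2)·((1)·(1) - 3·(-2)) = 9·(26) - (1)·(11) + (-2)·(7) = 209.
  So p(λ) = λ³ - 21λ² + 129λ - 209.
Step 2 — look for an integer root (rational root theorem: any rational root is an integer divisor of 209). Testing λ = 11:
  p(11) = 1331 - 2541 + 1419 - 209 = 0  ✓
  Dividing out (λ - 11): p(λ) = (λ - 11)(λ² - 10λ + 19).
Step 3 — remaining eigenvalues from the quadratic λ² - 10λ + 19 = 0:
  Δ = 10² - 4·19 = 100 - 76 = 24,  λ = (10 ± √24)/2 = (10 ± 4.899)/2 ≈ 7.4495 or 2.5505.
  Sorted: λ_1 = 11,  λ_2 = 7.4495,  λ_3 = 2.5505  (check: sum = 21 = tr ✓).

Step 4 — unit eigenvector for λ_1 = 11: v spans the null space of (Sigma - λ_1 I), whose rows are
  r_1 = (-2, 1, -2),  r_2 = (1, -8, 1),  r_3 = (-2, 1, -2).
  v is orthogonal to every row, so take v ∝ r_1 × r_2 = ((1)·(1) - (-2)·(-8), (-2)·(1) - (-2)·(1), (-2)·(-8) - (1)·(1)) = (-15, 0, 15).
  Rescale (divide by 15; multiply by -1 so the first nonzero entry is positive): u = (1, 0, -1).
  ||u|| = √((1)² + (0)² + (-1)²) = √(2) ≈ 1.4142,  v_1 = u/||u|| ≈ (0.7071, 0, -0.7071) (||v_1|| = 1).

λ_1 = 11,  λ_2 = 7.4495,  λ_3 = 2.5505;  v_1 ≈ (0.7071, 0, -0.7071)


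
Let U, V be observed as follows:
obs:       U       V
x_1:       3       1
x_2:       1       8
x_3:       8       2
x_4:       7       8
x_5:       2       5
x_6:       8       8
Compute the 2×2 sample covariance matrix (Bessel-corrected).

Step 1 — column means:
  mean(U) = (3 + 1 + 8 + 7 + 2 + 8) / 6 = 29/6 = 4.8333
  mean(V) = (1 + 8 + 2 + 8 + 5 + 8) / 6 = 32/6 = 5.3333

Step 2 — sample covariance S[i,j] = (1/(n-1)) · Σ_k (x_{k,i} - mean_i) · (x_{k,j} - mean_j), with n-1 = 5.
  S[U,U] = ((-1.8333)·(-1.8333) + (-3.8333)·(-3.8333) + (3.1667)·(3.1667) + (2.1667)·(2.1667) + (-2.8333)·(-2.8333) + (3.1667)·(3.1667)) / 5 = 50.8333/5 = 10.1667
  S[U,V] = ((-1.8333)·(-4.3333) + (-3.8333)·(2.6667) + (3.1667)·(-3.3333) + (2.1667)·(2.6667) + (-2.8333)·(-0.3333) + (3.1667)·(2.6667)) / 5 = 2.3333/5 = 0.4667
  S[V,V] = ((-4.3333)·(-4.3333) + (2.6667)·(2.6667) + (-3.3333)·(-3.3333) + (2.6667)·(2.6667) + (-0.3333)·(-0.3333) + (2.6667)·(2.6667)) / 5 = 51.3333/5 = 10.2667

S is symmetric (S[j,i] = S[i,j]). Assembling:

S = [[10.1667, 0.4667],
 [0.4667, 10.2667]]


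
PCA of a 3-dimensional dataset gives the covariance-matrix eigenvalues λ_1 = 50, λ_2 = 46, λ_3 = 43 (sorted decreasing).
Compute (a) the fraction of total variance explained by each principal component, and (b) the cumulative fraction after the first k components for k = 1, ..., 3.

Step 1 — total variance = trace(Sigma) = Σ λ_i = 50 + 46 + 43 = 139.

Step 2 — fraction explained by component i = λ_i / Σ λ:
  PC1: 50/139 = 0.3597
  PC2: 46/139 = 0.3309
  PC3: 43/139 = 0.3094

Step 3 — cumulative fraction after k components = (λ_1 + ... + λ_k) / Σ λ:
  k = 1: 50/139 = 0.3597
  k = 2: (50 + 46)/139 = 96/139 = 0.6906
  k = 3: (50 + 46 + 43)/139 = 139/139 = 1

Summary (fraction, with percent):

explained: PC1 0.3597 (35.97%), PC2 0.3309 (33.09%), PC3 0.3094 (30.94%);  cumulative: 0.3597, 0.6906, 1


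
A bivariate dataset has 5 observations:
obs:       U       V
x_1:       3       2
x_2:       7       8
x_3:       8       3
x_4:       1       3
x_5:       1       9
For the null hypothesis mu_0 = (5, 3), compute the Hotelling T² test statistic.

Step 1 — sample mean vector:
  mean(U) = (3 + 7 + 8 + 1 + 1) / 5 = 20/5 = 4
  mean(V) = (2 + 8 + 3 + 3 + 9) / 5 = 25/5 = 5
  x̄ = (4, 5),  deviation x̄ - mu_0 = (4, 5) - (5, 3) = (-1, 2).

Step 2 — sample covariance matrix, S[i,j] = (1/(n-1)) · Σ_k (x_{k,i} - mean_i) · (x_{k,j} - mean_j), divisor n-1 = 4:
  S[U,U] = ((-1)·(-1) + (3)·(3) + (4)·(4) + (-3)·(-3) + (-3)·(-3)) / 4 = 44/4 = 11
  S[U,V] = ((-1)·(-3) + (3)·(3) + (4)·(-2) + (-3)·(-2) + (-3)·(4)) / 4 = -2/4 = -0.5
  S[V,V] = ((-3)·(-3) + (3)·(3) + (-2)·(-2) + (-2)·(-2) + (4)·(4)) / 4 = 42/4 = 10.5
  S = [[11, -0.5],
 [-0.5, 10.5]].

Step 3 — invert S. det(S) = 11·10.5 - (-0.5)² = 115.25.
  S^{-1} = (1/det) · [[d, -b], [-b, a]] = [[0.0911, 0.0043],
 [0.0043, 0.0954]].

Step 4 — quadratic form (x̄ - mu_0)^T · S^{-1} · (x̄ - mu_0):
  S^{-1} · (x̄ - mu_0) = (-0.0824, 0.1866),
  (x̄ - mu_0)^T · [...] = (-1)·(-0.0824) + (2)·(0.1866) = 0.4555.

Step 5 — scale by n: T² = 5 · 0.4555 = 2.2777.

T² ≈ 2.2777
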